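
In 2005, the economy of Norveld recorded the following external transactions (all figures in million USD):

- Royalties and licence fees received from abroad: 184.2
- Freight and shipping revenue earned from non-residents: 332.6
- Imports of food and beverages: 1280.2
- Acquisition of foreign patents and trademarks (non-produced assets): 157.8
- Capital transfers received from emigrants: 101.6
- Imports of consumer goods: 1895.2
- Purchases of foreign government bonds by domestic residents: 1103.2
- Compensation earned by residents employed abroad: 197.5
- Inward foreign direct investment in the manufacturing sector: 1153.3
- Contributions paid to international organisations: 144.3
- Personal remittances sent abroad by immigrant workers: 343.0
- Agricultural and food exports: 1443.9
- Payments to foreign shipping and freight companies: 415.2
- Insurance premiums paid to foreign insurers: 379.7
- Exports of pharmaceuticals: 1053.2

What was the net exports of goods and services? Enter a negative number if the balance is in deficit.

Goods: -1280.2 + 1053.2 - 1895.2 + 1443.9 = -678.3
Services: -415.2 + 332.6 - 379.7 + 184.2 = -278.1
Trade balance = -678.3 + (-278.1) = -956.4
(Excluded from the trade balance — capital account: acquisition of foreign patents and trademarks (non-produced assets) 157.8, capital transfers received from emigrants 101.6; financial account: purchases of foreign government bonds by domestic residents 1103.2, inward foreign direct investment in the manufacturing sector 1153.3; primary income: compensation earned by residents employed abroad 197.5; secondary income: contributions paid to international organisations 144.3, personal remittances sent abroad by immigrant workers 343.0.)

-956.4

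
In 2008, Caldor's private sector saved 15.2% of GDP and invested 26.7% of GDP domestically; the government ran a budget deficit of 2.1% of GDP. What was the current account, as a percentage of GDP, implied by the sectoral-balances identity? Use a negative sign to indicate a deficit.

-13.6

By the sectoral-balances identity, CA = (S_private - I) + (T - G).
Private balance = 15.2 - 26.7 = -11.5
Government balance (T - G) = -2.1
CA = -11.5 + (-2.1) = -13.6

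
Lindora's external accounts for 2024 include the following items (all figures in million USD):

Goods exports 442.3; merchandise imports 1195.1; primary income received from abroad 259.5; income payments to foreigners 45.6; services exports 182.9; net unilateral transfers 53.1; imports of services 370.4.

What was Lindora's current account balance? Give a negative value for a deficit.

-673.3

Goods balance = 442.3 - 1195.1 = -752.8
Services balance = 182.9 - 370.4 = -187.5
Trade balance (goods + services) = -752.8 + (-187.5) = -940.3
Net primary income = 259.5 - 45.6 = 213.9
Net secondary income = 53.1
Current account = -940.3 + 213.9 + 53.1 = -673.3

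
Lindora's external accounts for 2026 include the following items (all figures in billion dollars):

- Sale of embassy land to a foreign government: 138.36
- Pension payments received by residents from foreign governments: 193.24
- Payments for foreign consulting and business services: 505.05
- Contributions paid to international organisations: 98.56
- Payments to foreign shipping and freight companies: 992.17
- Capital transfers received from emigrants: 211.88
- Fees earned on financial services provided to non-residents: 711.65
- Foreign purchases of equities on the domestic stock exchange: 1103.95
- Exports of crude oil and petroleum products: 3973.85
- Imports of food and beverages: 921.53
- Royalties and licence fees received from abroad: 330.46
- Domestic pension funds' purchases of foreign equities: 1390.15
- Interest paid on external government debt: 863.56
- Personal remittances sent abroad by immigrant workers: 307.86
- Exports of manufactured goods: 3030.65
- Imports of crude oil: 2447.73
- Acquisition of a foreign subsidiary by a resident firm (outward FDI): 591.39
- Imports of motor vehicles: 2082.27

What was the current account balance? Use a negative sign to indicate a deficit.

21.12

Goods: -921.53 - 2082.27 - 2447.73 + 3030.65 + 3973.85 = 1552.97
Services: 711.65 - 992.17 + 330.46 - 505.05 = -455.11
Primary income: -863.56
Secondary income: -98.56 + 193.24 - 307.86 = -213.18
Current account = 1552.97 + (-455.11) + (-863.56) + (-213.18) = 21.12
(Excluded from the current account — capital account: sale of embassy land to a foreign government 138.36, capital transfers received from emigrants 211.88; financial account: foreign purchases of equities on the domestic stock exchange 1103.95, domestic pension funds' purchases of foreign equities 1390.15, acquisition of a foreign subsidiary by a resident firm (outward FDI) 591.39.)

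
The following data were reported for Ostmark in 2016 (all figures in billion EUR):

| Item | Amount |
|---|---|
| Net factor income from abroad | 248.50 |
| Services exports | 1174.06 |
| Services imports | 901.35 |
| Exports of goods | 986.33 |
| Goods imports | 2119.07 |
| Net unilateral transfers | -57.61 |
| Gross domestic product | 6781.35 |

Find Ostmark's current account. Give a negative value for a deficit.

-669.14

Goods balance = 986.33 - 2119.07 = -1132.74
Services balance = 1174.06 - 901.35 = 272.71
Trade balance (goods + services) = -1132.74 + 272.71 = -860.03
Net primary income = 248.50
Net secondary income = -57.61
Current account = -860.03 + 248.50 + (-57.61) = -669.14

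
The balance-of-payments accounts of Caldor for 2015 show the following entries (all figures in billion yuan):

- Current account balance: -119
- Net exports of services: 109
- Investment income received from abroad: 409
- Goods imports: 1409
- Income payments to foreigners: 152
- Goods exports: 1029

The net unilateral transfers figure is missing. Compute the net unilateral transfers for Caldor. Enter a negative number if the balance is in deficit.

-105

Current account = goods balance + services balance + net primary income + net secondary income
Sum of the known components = -14
Net unilateral transfers = CA - (known components) = -119 - (-14) = -105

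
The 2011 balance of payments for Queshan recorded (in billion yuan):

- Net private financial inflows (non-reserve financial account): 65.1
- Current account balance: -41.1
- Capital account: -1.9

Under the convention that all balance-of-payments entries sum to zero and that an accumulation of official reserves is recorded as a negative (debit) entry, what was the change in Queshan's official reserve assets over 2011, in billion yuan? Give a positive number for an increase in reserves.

Official reserve transactions balance = -((-41.1) + (-1.9) + 65.1) = -22.1
An accumulation of reserves is recorded as a debit (negative entry), so the change in the stock of reserves is the negative of that balance.
Change in official reserves = -(-22.1) = 22.1

22.1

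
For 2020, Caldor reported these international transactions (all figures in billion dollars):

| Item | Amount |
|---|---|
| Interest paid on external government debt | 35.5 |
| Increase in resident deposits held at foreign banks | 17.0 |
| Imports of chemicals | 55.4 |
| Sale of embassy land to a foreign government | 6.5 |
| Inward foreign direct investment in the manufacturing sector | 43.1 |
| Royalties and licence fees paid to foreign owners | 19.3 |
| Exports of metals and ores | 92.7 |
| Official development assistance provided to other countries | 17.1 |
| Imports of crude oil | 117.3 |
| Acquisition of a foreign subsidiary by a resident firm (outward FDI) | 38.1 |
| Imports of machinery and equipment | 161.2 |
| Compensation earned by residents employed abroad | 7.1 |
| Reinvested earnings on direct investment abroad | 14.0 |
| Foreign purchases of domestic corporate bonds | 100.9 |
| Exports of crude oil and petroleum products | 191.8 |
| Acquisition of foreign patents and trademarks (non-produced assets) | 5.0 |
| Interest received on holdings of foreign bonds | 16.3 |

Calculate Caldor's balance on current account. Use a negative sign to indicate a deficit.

-83.9

Goods: 191.8 - 117.3 - 55.4 + 92.7 - 161.2 = -49.4
Services: -19.3
Primary income: 16.3 + 14.0 - 35.5 + 7.1 = 1.9
Secondary income: -17.1
Current account = (-49.4) + (-19.3) + 1.9 + (-17.1) = -83.9
(Excluded from the current account — financial account: increase in resident deposits held at foreign banks 17.0, inward foreign direct investment in the manufacturing sector 43.1, acquisition of a foreign subsidiary by a resident firm (outward FDI) 38.1, foreign purchases of domestic corporate bonds 100.9; capital account: sale of embassy land to a foreign government 6.5, acquisition of foreign patents and trademarks (non-produced assets) 5.0.)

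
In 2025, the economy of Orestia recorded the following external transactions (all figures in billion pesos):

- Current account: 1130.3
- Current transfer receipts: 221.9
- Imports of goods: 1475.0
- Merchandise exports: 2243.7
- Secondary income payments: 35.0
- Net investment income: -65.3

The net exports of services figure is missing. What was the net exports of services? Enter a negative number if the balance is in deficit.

240.0

Current account = goods balance + services balance + net primary income + net secondary income
Sum of the known components = 890.3
Net exports of services = CA - (known components) = 1130.3 - 890.3 = 240.0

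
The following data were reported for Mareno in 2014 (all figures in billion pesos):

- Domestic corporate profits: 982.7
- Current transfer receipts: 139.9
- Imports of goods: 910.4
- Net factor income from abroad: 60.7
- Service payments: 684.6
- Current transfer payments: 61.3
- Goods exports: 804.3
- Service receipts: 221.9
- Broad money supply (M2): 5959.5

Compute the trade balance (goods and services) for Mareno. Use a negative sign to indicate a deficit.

Goods balance = 804.3 - 910.4 = -106.1
Services balance = 221.9 - 684.6 = -462.7
Trade balance (goods + services) = -106.1 + (-462.7) = -568.8

-568.8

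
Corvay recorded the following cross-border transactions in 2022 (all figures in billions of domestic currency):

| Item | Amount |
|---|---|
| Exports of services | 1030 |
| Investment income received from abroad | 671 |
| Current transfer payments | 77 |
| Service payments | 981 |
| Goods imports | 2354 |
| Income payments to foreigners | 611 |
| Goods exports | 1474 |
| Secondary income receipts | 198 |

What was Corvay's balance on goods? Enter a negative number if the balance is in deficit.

-880

Goods balance = 1474 - 2354 = -880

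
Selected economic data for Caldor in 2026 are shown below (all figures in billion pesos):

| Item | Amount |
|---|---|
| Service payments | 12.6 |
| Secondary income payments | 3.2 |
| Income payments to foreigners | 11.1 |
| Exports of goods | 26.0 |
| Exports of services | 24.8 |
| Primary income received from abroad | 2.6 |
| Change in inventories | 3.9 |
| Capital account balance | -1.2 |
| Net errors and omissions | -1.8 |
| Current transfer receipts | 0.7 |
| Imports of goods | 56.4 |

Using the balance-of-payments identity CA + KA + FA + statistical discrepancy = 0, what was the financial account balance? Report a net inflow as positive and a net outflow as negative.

Goods balance = 26.0 - 56.4 = -30.4
Services balance = 24.8 - 12.6 = 12.2
Trade balance (goods + services) = -30.4 + 12.2 = -18.2
Net primary income = 2.6 - 11.1 = -8.5
Net secondary income = 0.7 - 3.2 = -2.5
Current account = -18.2 + (-8.5) + (-2.5) = -29.2
Financial account = -(-29.2 + (-1.2) + (-1.8)) = 32.2

32.2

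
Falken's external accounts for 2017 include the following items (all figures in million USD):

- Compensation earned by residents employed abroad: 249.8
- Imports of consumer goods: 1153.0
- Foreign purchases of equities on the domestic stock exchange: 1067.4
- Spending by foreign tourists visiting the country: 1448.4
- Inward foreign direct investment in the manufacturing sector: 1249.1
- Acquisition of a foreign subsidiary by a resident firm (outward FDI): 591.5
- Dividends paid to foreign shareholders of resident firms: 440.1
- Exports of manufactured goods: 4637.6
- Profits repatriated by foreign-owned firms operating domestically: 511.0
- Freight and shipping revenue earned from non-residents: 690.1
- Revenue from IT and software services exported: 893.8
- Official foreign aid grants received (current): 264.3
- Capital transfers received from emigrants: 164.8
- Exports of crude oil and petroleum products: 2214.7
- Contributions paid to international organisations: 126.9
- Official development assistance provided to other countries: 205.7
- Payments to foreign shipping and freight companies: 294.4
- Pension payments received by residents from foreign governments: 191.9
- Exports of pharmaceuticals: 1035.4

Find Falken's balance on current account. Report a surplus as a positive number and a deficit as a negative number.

Goods: -1153.0 + 2214.7 + 4637.6 + 1035.4 = 6734.7
Services: -294.4 + 1448.4 + 893.8 + 690.1 = 2737.9
Primary income: -511.0 + 249.8 - 440.1 = -701.3
Secondary income: 264.3 - 126.9 + 191.9 - 205.7 = 123.6
Current account = 6734.7 + 2737.9 + (-701.3) + 123.6 = 8894.9
(Excluded from the current account — financial account: foreign purchases of equities on the domestic stock exchange 1067.4, inward foreign direct investment in the manufacturing sector 1249.1, acquisition of a foreign subsidiary by a resident firm (outward FDI) 591.5; capital account: capital transfers received from emigrants 164.8.)

8894.9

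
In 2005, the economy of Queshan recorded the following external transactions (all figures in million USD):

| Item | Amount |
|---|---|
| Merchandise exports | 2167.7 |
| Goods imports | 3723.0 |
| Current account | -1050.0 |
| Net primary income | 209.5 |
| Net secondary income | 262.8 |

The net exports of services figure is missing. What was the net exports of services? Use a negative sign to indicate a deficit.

33.0

Current account = goods balance + services balance + net primary income + net secondary income
Sum of the known components = -1083.0
Net exports of services = CA - (known components) = -1050.0 - (-1083.0) = 33.0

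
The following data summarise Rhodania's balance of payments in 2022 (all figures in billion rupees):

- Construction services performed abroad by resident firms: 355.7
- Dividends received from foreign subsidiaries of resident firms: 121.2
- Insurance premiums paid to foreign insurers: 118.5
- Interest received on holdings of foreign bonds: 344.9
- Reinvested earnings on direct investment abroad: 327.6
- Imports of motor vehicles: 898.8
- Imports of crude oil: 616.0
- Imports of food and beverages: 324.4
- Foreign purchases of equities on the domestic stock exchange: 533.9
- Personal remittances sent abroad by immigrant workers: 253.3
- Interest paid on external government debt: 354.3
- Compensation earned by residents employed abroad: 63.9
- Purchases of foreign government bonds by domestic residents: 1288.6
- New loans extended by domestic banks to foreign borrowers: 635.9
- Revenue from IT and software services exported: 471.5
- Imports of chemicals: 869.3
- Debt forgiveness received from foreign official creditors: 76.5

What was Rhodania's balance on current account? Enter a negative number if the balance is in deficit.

-1749.8

Goods: -898.8 - 324.4 - 616.0 - 869.3 = -2708.5
Services: -118.5 + 471.5 + 355.7 = 708.7
Primary income: 327.6 + 63.9 + 344.9 - 354.3 + 121.2 = 503.3
Secondary income: -253.3
Current account = (-2708.5) + 708.7 + 503.3 + (-253.3) = -1749.8
(Excluded from the current account — financial account: foreign purchases of equities on the domestic stock exchange 533.9, purchases of foreign government bonds by domestic residents 1288.6, new loans extended by domestic banks to foreign borrowers 635.9; capital account: debt forgiveness received from foreign official creditors 76.5.)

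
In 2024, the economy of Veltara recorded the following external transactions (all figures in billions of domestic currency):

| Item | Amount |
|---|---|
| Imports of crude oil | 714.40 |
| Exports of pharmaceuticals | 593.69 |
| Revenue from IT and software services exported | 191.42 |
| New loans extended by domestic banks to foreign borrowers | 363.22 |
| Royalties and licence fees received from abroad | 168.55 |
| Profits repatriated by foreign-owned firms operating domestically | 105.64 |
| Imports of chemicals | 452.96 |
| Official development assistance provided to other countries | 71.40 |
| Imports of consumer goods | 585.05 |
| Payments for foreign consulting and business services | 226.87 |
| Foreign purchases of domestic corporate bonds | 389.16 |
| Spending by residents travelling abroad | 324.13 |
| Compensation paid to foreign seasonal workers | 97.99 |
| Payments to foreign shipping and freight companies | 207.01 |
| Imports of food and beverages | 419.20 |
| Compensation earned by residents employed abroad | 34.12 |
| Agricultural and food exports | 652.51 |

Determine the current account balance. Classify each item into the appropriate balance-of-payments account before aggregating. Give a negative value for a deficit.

-1564.36

Goods: -452.96 + 652.51 - 714.40 - 419.20 - 585.05 + 593.69 = -925.41
Services: -226.87 - 324.13 - 207.01 + 168.55 + 191.42 = -398.04
Primary income: 34.12 - 97.99 - 105.64 = -169.51
Secondary income: -71.40
Current account = (-925.41) + (-398.04) + (-169.51) + (-71.40) = -1564.36
(Excluded from the current account — financial account: new loans extended by domestic banks to foreign borrowers 363.22, foreign purchases of domestic corporate bonds 389.16.)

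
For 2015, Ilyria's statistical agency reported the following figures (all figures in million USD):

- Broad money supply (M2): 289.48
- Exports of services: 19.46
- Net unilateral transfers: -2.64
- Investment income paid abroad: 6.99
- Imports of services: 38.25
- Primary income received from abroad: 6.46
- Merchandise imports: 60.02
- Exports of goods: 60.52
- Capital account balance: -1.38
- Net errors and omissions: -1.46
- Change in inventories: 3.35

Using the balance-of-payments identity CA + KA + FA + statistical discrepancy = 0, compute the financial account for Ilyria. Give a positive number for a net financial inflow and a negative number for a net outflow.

Goods balance = 60.52 - 60.02 = 0.50
Services balance = 19.46 - 38.25 = -18.79
Trade balance (goods + services) = 0.50 + (-18.79) = -18.29
Net primary income = 6.46 - 6.99 = -0.53
Net secondary income = -2.64
Current account = -18.29 + (-0.53) + (-2.64) = -21.46
Financial account = -(-21.46 + (-1.38) + (-1.46)) = 24.30

24.30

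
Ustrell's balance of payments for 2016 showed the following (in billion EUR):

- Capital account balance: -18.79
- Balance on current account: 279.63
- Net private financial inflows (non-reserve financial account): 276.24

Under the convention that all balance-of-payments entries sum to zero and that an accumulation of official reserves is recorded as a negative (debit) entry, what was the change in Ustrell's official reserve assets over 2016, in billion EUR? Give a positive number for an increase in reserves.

Official reserve transactions balance = -(279.63 + (-18.79) + 276.24) = -537.08
An accumulation of reserves is recorded as a debit (negative entry), so the change in the stock of reserves is the negative of that balance.
Change in official reserves = -(-537.08) = 537.08

537.08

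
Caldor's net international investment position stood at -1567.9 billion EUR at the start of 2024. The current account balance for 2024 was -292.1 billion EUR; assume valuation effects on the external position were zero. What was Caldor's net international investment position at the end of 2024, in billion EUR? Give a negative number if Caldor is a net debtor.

-1860.0

With no valuation effects, change in NIIP = current account = -292.1
End-of-year NIIP = -1567.9 + (-292.1) = -1860.0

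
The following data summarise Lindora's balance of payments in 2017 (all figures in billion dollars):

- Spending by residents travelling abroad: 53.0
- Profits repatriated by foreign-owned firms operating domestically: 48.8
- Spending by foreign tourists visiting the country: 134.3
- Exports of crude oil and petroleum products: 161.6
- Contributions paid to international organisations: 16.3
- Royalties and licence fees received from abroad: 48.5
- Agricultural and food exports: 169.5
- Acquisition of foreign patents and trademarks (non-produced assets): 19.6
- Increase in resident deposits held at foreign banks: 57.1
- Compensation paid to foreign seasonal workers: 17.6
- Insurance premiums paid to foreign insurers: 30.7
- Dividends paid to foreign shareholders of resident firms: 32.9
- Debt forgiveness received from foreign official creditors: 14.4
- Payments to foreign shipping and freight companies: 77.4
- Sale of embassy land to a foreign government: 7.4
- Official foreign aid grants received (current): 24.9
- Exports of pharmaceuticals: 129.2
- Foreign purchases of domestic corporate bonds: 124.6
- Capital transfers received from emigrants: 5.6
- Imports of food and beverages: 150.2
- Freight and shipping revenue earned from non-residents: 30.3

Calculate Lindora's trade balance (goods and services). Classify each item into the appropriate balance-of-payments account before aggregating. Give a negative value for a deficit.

362.1

Goods: 169.5 - 150.2 + 129.2 + 161.6 = 310.1
Services: 48.5 + 134.3 - 53.0 - 77.4 + 30.3 - 30.7 = 52.0
Trade balance = 310.1 + 52.0 = 362.1
(Excluded from the trade balance — primary income: profits repatriated by foreign-owned firms operating domestically 48.8, compensation paid to foreign seasonal workers 17.6, dividends paid to foreign shareholders of resident firms 32.9; secondary income: contributions paid to international organisations 16.3, official foreign aid grants received (current) 24.9; capital account: acquisition of foreign patents and trademarks (non-produced assets) 19.6, debt forgiveness received from foreign official creditors 14.4, sale of embassy land to a foreign government 7.4, capital transfers received from emigrants 5.6; financial account: increase in resident deposits held at foreign banks 57.1, foreign purchases of domestic corporate bonds 124.6.)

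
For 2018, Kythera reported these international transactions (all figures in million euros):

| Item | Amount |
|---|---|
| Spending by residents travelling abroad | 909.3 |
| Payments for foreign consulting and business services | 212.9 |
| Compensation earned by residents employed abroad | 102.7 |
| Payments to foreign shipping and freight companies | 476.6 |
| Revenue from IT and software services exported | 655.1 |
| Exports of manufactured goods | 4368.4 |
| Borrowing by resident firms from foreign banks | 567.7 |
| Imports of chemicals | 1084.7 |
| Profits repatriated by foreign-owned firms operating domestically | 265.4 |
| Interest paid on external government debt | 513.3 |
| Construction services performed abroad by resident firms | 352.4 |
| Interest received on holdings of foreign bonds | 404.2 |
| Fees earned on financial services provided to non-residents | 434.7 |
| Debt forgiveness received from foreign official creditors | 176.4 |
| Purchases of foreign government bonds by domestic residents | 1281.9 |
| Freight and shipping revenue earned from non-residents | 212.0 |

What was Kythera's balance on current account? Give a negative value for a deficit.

3067.3

Goods: 4368.4 - 1084.7 = 3283.7
Services: -909.3 + 434.7 + 212.0 + 655.1 - 476.6 - 212.9 + 352.4 = 55.4
Primary income: -513.3 + 102.7 + 404.2 - 265.4 = -271.8
Current account = 3283.7 + 55.4 + (-271.8) = 3067.3
(Excluded from the current account — financial account: borrowing by resident firms from foreign banks 567.7, purchases of foreign government bonds by domestic residents 1281.9; capital account: debt forgiveness received from foreign official creditors 176.4.)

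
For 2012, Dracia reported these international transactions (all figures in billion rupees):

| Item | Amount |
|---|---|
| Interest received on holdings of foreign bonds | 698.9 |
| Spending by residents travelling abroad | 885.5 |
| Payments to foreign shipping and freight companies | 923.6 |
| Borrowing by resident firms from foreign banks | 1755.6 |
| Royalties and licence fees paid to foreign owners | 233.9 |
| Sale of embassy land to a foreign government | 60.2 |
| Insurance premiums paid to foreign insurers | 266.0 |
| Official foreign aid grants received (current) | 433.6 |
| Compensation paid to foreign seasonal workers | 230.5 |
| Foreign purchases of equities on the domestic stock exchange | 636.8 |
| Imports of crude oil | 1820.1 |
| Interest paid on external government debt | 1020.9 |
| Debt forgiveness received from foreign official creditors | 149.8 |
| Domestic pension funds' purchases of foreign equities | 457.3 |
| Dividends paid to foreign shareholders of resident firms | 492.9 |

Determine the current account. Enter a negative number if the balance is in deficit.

Goods: -1820.1
Services: -233.9 - 266.0 - 923.6 - 885.5 = -2309.0
Primary income: -1020.9 + 698.9 - 492.9 - 230.5 = -1045.4
Secondary income: 433.6
Current account = (-1820.1) + (-2309.0) + (-1045.4) + 433.6 = -4740.9
(Excluded from the current account — financial account: borrowing by resident firms from foreign banks 1755.6, foreign purchases of equities on the domestic stock exchange 636.8, domestic pension funds' purchases of foreign equities 457.3; capital account: sale of embassy land to a foreign government 60.2, debt forgiveness received from foreign official creditors 149.8.)

-4740.9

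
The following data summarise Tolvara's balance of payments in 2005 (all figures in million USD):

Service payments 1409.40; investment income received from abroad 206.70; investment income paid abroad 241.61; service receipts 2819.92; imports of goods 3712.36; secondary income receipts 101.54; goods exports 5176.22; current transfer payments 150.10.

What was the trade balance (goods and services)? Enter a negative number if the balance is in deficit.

Goods balance = 5176.22 - 3712.36 = 1463.86
Services balance = 2819.92 - 1409.40 = 1410.52
Trade balance (goods + services) = 1463.86 + 1410.52 = 2874.38

2874.38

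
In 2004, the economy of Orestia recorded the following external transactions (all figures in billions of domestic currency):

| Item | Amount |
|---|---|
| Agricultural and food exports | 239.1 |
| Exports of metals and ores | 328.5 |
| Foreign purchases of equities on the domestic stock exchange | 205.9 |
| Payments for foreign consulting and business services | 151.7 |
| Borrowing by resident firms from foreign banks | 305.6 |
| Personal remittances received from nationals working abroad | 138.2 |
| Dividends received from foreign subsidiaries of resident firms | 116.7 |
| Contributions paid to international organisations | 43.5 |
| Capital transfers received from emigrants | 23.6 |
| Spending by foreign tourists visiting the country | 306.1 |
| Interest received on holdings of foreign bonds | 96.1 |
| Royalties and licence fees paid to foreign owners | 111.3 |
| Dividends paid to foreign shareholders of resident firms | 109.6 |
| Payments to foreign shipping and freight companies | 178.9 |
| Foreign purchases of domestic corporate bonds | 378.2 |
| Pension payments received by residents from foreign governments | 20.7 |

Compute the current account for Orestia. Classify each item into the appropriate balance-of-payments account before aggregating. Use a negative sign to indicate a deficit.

Goods: 328.5 + 239.1 = 567.6
Services: -151.7 + 306.1 - 178.9 - 111.3 = -135.8
Primary income: 96.1 + 116.7 - 109.6 = 103.2
Secondary income: 138.2 - 43.5 + 20.7 = 115.4
Current account = 567.6 + (-135.8) + 103.2 + 115.4 = 650.4
(Excluded from the current account — financial account: foreign purchases of equities on the domestic stock exchange 205.9, borrowing by resident firms from foreign banks 305.6, foreign purchases of domestic corporate bonds 378.2; capital account: capital transfers received from emigrants 23.6.)

650.4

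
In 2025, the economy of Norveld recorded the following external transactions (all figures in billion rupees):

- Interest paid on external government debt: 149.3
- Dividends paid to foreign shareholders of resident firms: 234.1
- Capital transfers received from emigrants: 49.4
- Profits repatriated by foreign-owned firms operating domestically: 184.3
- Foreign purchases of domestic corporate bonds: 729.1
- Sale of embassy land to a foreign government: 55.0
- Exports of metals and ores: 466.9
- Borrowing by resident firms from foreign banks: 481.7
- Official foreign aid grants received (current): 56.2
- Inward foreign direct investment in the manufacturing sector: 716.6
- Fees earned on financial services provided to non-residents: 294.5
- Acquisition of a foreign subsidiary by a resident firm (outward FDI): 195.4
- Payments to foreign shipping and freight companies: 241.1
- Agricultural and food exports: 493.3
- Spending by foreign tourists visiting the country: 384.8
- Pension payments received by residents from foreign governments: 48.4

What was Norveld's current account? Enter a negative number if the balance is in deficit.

935.3

Goods: 493.3 + 466.9 = 960.2
Services: 294.5 - 241.1 + 384.8 = 438.2
Primary income: -184.3 - 234.1 - 149.3 = -567.7
Secondary income: 48.4 + 56.2 = 104.6
Current account = 960.2 + 438.2 + (-567.7) + 104.6 = 935.3
(Excluded from the current account — capital account: capital transfers received from emigrants 49.4, sale of embassy land to a foreign government 55.0; financial account: foreign purchases of domestic corporate bonds 729.1, borrowing by resident firms from foreign banks 481.7, inward foreign direct investment in the manufacturing sector 716.6, acquisition of a foreign subsidiary by a resident firm (outward FDI) 195.4.)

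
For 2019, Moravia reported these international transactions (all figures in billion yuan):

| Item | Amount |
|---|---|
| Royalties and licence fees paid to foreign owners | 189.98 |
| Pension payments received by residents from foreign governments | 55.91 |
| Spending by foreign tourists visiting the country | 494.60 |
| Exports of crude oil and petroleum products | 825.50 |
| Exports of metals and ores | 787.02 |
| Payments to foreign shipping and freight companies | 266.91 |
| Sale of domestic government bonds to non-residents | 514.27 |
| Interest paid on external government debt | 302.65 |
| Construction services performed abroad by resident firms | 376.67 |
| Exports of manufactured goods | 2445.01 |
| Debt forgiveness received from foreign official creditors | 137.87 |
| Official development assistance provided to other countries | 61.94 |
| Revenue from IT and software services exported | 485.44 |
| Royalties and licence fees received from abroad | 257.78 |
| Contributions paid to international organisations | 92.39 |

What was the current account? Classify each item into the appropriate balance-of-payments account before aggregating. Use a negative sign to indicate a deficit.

4814.06

Goods: 825.50 + 787.02 + 2445.01 = 4057.53
Services: 485.44 + 494.60 + 257.78 + 376.67 - 189.98 - 266.91 = 1157.60
Primary income: -302.65
Secondary income: -92.39 - 61.94 + 55.91 = -98.42
Current account = 4057.53 + 1157.60 + (-302.65) + (-98.42) = 4814.06
(Excluded from the current account — financial account: sale of domestic government bonds to non-residents 514.27; capital account: debt forgiveness received from foreign official creditors 137.87.)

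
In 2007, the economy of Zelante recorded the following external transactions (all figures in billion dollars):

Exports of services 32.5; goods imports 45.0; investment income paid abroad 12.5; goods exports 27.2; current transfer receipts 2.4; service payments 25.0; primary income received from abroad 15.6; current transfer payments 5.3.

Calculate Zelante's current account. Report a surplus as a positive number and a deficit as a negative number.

-10.1

Goods balance = 27.2 - 45.0 = -17.8
Services balance = 32.5 - 25.0 = 7.5
Trade balance (goods + services) = -17.8 + 7.5 = -10.3
Net primary income = 15.6 - 12.5 = 3.1
Net secondary income = 2.4 - 5.3 = -2.9
Current account = -10.3 + 3.1 + (-2.9) = -10.1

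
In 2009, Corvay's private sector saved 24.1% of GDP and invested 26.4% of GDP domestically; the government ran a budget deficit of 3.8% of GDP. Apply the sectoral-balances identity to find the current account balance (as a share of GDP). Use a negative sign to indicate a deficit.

By the sectoral-balances identity, CA = (S_private - I) + (T - G).
Private balance = 24.1 - 26.4 = -2.3
Government balance (T - G) = -3.8
CA = -2.3 + (-3.8) = -6.1

-6.1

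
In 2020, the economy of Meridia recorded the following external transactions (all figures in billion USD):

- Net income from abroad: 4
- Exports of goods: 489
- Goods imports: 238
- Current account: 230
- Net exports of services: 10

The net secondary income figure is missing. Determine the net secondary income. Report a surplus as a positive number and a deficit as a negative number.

-35

Current account = goods balance + services balance + net primary income + net secondary income
Sum of the known components = 265
Net secondary income = CA - (known components) = 230 - 265 = -35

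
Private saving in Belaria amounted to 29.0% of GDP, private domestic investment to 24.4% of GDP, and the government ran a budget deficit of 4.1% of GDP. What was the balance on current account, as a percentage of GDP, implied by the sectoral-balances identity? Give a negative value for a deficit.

0.5

By the sectoral-balances identity, CA = (S_private - I) + (T - G).
Private balance = 29.0 - 24.4 = 4.6
Government balance (T - G) = -4.1
CA = 4.6 + (-4.1) = 0.5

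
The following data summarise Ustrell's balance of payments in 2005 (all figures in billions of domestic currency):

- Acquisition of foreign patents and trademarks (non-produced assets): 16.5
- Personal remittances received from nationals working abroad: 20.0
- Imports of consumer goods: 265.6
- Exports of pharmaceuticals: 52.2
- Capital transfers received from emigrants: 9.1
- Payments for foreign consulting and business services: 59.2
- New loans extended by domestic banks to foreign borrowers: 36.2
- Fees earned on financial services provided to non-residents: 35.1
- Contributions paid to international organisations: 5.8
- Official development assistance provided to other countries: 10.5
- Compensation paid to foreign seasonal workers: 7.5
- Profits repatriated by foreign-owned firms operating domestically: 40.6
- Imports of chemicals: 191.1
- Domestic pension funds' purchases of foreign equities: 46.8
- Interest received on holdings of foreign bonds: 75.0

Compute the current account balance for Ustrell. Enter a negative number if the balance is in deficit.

Goods: -191.1 - 265.6 + 52.2 = -404.5
Services: 35.1 - 59.2 = -24.1
Primary income: -7.5 + 75.0 - 40.6 = 26.9
Secondary income: -10.5 + 20.0 - 5.8 = 3.7
Current account = (-404.5) + (-24.1) + 26.9 + 3.7 = -398.0
(Excluded from the current account — capital account: acquisition of foreign patents and trademarks (non-produced assets) 16.5, capital transfers received from emigrants 9.1; financial account: new loans extended by domestic banks to foreign borrowers 36.2, domestic pension funds' purchases of foreign equities 46.8.)

-398.0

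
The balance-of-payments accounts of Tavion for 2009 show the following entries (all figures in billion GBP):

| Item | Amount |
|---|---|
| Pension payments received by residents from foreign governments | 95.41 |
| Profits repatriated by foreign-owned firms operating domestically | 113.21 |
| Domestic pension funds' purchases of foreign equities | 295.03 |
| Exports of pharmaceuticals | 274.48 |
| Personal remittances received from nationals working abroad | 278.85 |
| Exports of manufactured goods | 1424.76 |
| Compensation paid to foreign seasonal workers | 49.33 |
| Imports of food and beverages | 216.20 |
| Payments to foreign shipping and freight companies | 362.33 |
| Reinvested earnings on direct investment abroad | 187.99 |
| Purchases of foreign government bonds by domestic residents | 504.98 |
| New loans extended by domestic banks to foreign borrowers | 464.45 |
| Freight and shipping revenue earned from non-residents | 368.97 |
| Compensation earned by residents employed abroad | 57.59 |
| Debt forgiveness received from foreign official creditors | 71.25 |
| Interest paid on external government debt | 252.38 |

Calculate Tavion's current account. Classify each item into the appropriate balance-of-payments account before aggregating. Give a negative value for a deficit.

1694.60

Goods: -216.20 + 1424.76 + 274.48 = 1483.04
Services: 368.97 - 362.33 = 6.64
Primary income: -49.33 - 252.38 + 187.99 + 57.59 - 113.21 = -169.34
Secondary income: 95.41 + 278.85 = 374.26
Current account = 1483.04 + 6.64 + (-169.34) + 374.26 = 1694.60
(Excluded from the current account — financial account: domestic pension funds' purchases of foreign equities 295.03, purchases of foreign government bonds by domestic residents 504.98, new loans extended by domestic banks to foreign borrowers 464.45; capital account: debt forgiveness received from foreign official creditors 71.25.)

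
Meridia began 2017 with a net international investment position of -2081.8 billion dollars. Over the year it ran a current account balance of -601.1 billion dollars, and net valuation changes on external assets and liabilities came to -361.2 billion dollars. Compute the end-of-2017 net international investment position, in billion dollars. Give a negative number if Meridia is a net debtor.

-3044.1

Change in NIIP = current account + net valuation change = -601.1 + (-361.2) = -962.3
End-of-year NIIP = -2081.8 + (-962.3) = -3044.1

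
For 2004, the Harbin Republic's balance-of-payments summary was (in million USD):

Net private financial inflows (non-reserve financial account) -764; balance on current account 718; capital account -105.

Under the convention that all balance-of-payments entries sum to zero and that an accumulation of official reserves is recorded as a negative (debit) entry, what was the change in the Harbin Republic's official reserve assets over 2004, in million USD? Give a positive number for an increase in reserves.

Official reserve transactions balance = -(718 + (-105) + (-764)) = 151
An accumulation of reserves is recorded as a debit (negative entry), so the change in the stock of reserves is the negative of that balance.
Change in official reserves = -(151) = -151

-151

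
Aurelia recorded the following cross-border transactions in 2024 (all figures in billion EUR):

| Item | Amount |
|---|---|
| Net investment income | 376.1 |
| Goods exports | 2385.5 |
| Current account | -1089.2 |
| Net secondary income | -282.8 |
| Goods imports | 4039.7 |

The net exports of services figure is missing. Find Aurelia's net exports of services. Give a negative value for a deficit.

471.7

Current account = goods balance + services balance + net primary income + net secondary income
Sum of the known components = -1560.9
Net exports of services = CA - (known components) = -1089.2 - (-1560.9) = 471.7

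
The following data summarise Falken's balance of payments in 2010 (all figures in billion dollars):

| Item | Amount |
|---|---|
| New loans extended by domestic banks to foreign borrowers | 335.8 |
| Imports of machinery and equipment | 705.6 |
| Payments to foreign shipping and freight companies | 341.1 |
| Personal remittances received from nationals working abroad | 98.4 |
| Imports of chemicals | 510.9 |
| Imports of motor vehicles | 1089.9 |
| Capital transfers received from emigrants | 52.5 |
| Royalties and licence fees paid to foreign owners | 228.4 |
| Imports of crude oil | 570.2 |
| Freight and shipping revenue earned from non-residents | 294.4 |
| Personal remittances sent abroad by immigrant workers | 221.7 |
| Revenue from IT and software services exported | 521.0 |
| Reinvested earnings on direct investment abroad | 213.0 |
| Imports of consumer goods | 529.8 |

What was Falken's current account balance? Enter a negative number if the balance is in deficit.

Goods: -529.8 - 570.2 - 1089.9 - 510.9 - 705.6 = -3406.4
Services: -341.1 + 294.4 - 228.4 + 521.0 = 245.9
Primary income: 213.0
Secondary income: 98.4 - 221.7 = -123.3
Current account = (-3406.4) + 245.9 + 213.0 + (-123.3) = -3070.8
(Excluded from the current account — financial account: new loans extended by domestic banks to foreign borrowers 335.8; capital account: capital transfers received from emigrants 52.5.)

-3070.8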